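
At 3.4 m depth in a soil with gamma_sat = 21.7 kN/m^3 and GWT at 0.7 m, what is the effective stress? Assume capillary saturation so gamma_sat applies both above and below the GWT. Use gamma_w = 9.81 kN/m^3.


Result: 47.29 kPa

Derivation:
Total stress = gamma_sat * depth
sigma = 21.7 * 3.4 = 73.78 kPa
Pore water pressure u = gamma_w * (depth - d_wt)
u = 9.81 * (3.4 - 0.7) = 26.487 kPa
Effective stress = sigma - u
sigma' = 73.78 - 26.487 = 47.29 kPa


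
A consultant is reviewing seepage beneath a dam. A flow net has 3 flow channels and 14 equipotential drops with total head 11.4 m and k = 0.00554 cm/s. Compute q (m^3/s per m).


Result: 0.0001353 m^3/s per m

Derivation:
Convert k to m/s for unit consistency with H:
k = 0.00554 cm/s = 0.00554 / 100 m/s = 5.54e-05 m/s
Using q = k * H * Nf / Nd
Nf / Nd = 3 / 14 = 0.2143
q = 5.54e-05 * 11.4 * 0.2143
q = 0.0001353 m^3/s per m


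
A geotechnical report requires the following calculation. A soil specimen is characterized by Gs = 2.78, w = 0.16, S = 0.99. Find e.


Using the relation e = Gs * w / S
e = 2.78 * 0.16 / 0.99
e = 0.4493


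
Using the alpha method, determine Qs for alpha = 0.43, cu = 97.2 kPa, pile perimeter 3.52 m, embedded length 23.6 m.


Result: 3472.08 kN

Derivation:
Using Qs = alpha * cu * perimeter * L
Qs = 0.43 * 97.2 * 3.52 * 23.6
Qs = 3472.08 kN


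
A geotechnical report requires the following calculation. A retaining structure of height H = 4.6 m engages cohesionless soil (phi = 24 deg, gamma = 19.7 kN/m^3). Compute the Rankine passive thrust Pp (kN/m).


Result: 494.22 kN/m

Derivation:
Compute passive earth pressure coefficient:
Kp = tan^2(45 + phi/2) = tan^2(57.0) = 2.371184
Compute passive force:
Pp = 0.5 * Kp * gamma * H^2
Pp = 0.5 * 2.371184 * 19.7 * 4.6^2
Pp = 494.22 kN/m


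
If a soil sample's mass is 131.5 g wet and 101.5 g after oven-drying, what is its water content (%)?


Using w = (m_wet - m_dry) / m_dry * 100
m_wet - m_dry = 131.5 - 101.5 = 30.0 g
w = 30.0 / 101.5 * 100
w = 29.56 %


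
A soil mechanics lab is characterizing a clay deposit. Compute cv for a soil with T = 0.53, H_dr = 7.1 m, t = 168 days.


Result: 0.15903 m^2/day

Derivation:
Using cv = T * H_dr^2 / t
H_dr^2 = 7.1^2 = 50.41
cv = 0.53 * 50.41 / 168
cv = 0.15903 m^2/day


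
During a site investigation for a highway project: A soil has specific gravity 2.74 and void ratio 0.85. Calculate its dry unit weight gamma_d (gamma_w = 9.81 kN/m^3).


Result: 14.529 kN/m^3

Derivation:
Using gamma_d = Gs * gamma_w / (1 + e)
gamma_d = 2.74 * 9.81 / (1 + 0.85)
gamma_d = 2.74 * 9.81 / 1.85
gamma_d = 14.529 kN/m^3


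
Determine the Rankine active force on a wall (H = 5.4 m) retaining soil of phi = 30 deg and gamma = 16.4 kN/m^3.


Result: 79.7 kN/m

Derivation:
Compute active earth pressure coefficient:
Ka = tan^2(45 - phi/2) = tan^2(30.0) = 0.333333
Compute active force:
Pa = 0.5 * Ka * gamma * H^2
Pa = 0.5 * 0.333333 * 16.4 * 5.4^2
Pa = 79.7 kN/m


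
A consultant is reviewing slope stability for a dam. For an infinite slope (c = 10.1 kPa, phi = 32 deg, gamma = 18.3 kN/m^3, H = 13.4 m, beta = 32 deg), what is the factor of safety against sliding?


Using Fs = c / (gamma*H*sin(beta)*cos(beta)) + tan(phi)/tan(beta)
Cohesion contribution = 10.1 / (18.3*13.4*sin(32)*cos(32))
Cohesion contribution = 0.0916506
Friction contribution = tan(32)/tan(32) = 1
Fs = 0.0916506 + 1
Fs = 1.092


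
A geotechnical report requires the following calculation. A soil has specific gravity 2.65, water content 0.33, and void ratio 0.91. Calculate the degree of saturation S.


Using S = Gs * w / e
S = 2.65 * 0.33 / 0.91
S = 0.961


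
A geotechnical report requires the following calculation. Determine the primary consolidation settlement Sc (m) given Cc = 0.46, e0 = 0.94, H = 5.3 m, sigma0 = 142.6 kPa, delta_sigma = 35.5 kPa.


Using Sc = Cc * H / (1 + e0) * log10((sigma0 + delta_sigma) / sigma0)
Stress ratio = (142.6 + 35.5) / 142.6 = 1.24895
log10(1.24895) = 0.0965444
Cc * H / (1 + e0) = 0.46 * 5.3 / (1 + 0.94) = 1.2567
Sc = 1.2567 * 0.0965444
Sc = 0.1213 m


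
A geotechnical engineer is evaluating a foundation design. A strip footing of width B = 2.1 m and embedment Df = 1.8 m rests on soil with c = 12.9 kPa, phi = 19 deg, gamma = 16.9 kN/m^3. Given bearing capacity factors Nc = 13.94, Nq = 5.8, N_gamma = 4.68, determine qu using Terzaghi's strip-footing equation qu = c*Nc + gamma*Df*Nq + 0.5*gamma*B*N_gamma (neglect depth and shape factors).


Compute qu = c*Nc + gamma*Df*Nq + 0.5*gamma*B*N_gamma
Term 1: 12.9 * 13.94 = 179.826
Term 2: 16.9 * 1.8 * 5.8 = 176.436
Term 3: 0.5 * 16.9 * 2.1 * 4.68 = 83.0466
qu = 179.826 + 176.436 + 83.0466
qu = 439.31 kPa


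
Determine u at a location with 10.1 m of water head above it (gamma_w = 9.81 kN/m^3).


Using u = gamma_w * h_w
u = 9.81 * 10.1
u = 99.08 kPa


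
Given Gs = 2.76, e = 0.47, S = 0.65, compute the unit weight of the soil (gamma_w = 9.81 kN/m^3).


Result: 20.458 kN/m^3

Derivation:
Using gamma = gamma_w * (Gs + S*e) / (1 + e)
Numerator: Gs + S*e = 2.76 + 0.65*0.47 = 3.0655
Denominator: 1 + e = 1 + 0.47 = 1.47
gamma = 9.81 * 3.0655 / 1.47
gamma = 20.458 kN/m^3


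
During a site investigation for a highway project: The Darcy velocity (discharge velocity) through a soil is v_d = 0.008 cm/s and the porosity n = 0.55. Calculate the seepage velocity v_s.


Using v_s = v_d / n
v_s = 0.008 / 0.55
v_s = 0.01455 cm/s


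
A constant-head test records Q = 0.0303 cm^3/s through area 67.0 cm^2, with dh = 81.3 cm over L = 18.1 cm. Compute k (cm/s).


Result: 0.000101 cm/s

Derivation:
Compute hydraulic gradient:
i = dh / L = 81.3 / 18.1 = 4.49171
Then apply Darcy's law:
k = Q / (A * i)
k = 0.0303 / (67.0 * 4.49171)
k = 0.0303 / 300.945
k = 0.000101 cm/s


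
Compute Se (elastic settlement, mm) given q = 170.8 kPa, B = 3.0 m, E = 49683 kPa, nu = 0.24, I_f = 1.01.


Using Se = q * B * (1 - nu^2) * I_f / E
1 - nu^2 = 1 - 0.24^2 = 0.9424
Se = 170.8 * 3.0 * 0.9424 * 1.01 / 49683
Se = 0.009817 m
Convert to mm: Se = 0.009817 * 1000 = 9.817 mm


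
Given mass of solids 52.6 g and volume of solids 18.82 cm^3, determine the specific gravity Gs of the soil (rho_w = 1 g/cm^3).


Result: 2.795

Derivation:
Using Gs = m_s / (V_s * rho_w)
Since rho_w = 1 g/cm^3:
Gs = 52.6 / 18.82
Gs = 2.795


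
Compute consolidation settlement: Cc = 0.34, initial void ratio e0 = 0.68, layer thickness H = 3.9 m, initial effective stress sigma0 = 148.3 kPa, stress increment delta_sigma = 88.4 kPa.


Using Sc = Cc * H / (1 + e0) * log10((sigma0 + delta_sigma) / sigma0)
Stress ratio = (148.3 + 88.4) / 148.3 = 1.59609
log10(1.59609) = 0.203057
Cc * H / (1 + e0) = 0.34 * 3.9 / (1 + 0.68) = 0.789286
Sc = 0.789286 * 0.203057
Sc = 0.1603 m


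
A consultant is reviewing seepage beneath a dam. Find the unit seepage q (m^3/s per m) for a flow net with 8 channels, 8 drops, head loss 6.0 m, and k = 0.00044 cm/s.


Result: 2.64e-05 m^3/s per m

Derivation:
Convert k to m/s for unit consistency with H:
k = 0.00044 cm/s = 0.00044 / 100 m/s = 4.4e-06 m/s
Using q = k * H * Nf / Nd
Nf / Nd = 8 / 8 = 1.0
q = 4.4e-06 * 6.0 * 1.0
q = 2.64e-05 m^3/s per m


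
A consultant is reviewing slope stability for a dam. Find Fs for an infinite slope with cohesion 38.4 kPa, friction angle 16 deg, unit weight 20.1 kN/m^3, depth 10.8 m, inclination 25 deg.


Using Fs = c / (gamma*H*sin(beta)*cos(beta)) + tan(phi)/tan(beta)
Cohesion contribution = 38.4 / (20.1*10.8*sin(25)*cos(25))
Cohesion contribution = 0.461836
Friction contribution = tan(16)/tan(25) = 0.614927
Fs = 0.461836 + 0.614927
Fs = 1.077


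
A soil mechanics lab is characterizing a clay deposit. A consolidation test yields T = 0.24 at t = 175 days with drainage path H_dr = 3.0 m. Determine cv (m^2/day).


Using cv = T * H_dr^2 / t
H_dr^2 = 3.0^2 = 9.0
cv = 0.24 * 9.0 / 175
cv = 0.01234 m^2/day


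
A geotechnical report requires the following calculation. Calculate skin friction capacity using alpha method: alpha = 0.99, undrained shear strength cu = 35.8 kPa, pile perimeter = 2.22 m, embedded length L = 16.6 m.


Result: 1306.11 kN

Derivation:
Using Qs = alpha * cu * perimeter * L
Qs = 0.99 * 35.8 * 2.22 * 16.6
Qs = 1306.11 kN


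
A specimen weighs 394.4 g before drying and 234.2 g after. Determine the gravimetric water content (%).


Result: 68.4 %

Derivation:
Using w = (m_wet - m_dry) / m_dry * 100
m_wet - m_dry = 394.4 - 234.2 = 160.2 g
w = 160.2 / 234.2 * 100
w = 68.4 %


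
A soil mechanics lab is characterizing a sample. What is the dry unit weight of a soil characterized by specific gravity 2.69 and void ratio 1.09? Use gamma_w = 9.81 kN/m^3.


Using gamma_d = Gs * gamma_w / (1 + e)
gamma_d = 2.69 * 9.81 / (1 + 1.09)
gamma_d = 2.69 * 9.81 / 2.09
gamma_d = 12.626 kN/m^3


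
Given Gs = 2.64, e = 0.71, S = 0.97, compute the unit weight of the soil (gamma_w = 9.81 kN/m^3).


Using gamma = gamma_w * (Gs + S*e) / (1 + e)
Numerator: Gs + S*e = 2.64 + 0.97*0.71 = 3.3287
Denominator: 1 + e = 1 + 0.71 = 1.71
gamma = 9.81 * 3.3287 / 1.71
gamma = 19.096 kN/m^3


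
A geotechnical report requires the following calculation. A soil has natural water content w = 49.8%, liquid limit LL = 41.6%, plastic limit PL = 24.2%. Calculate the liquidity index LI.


First compute the plasticity index:
PI = LL - PL = 41.6 - 24.2 = 17.4
Then compute the liquidity index:
LI = (w - PL) / PI
LI = (49.8 - 24.2) / 17.4
LI = 1.471


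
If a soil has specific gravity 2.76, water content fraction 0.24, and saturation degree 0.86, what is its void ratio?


Using the relation e = Gs * w / S
e = 2.76 * 0.24 / 0.86
e = 0.7702


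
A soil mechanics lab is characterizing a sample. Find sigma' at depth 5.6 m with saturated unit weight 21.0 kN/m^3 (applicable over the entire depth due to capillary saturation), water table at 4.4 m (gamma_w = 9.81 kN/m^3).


Total stress = gamma_sat * depth
sigma = 21.0 * 5.6 = 117.6 kPa
Pore water pressure u = gamma_w * (depth - d_wt)
u = 9.81 * (5.6 - 4.4) = 11.772 kPa
Effective stress = sigma - u
sigma' = 117.6 - 11.772 = 105.83 kPa


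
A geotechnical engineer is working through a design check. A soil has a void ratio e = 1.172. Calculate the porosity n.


Using the relation n = e / (1 + e)
n = 1.172 / (1 + 1.172)
n = 1.172 / 2.172
n = 0.5396


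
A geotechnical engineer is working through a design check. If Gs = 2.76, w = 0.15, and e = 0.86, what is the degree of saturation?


Result: 0.4814

Derivation:
Using S = Gs * w / e
S = 2.76 * 0.15 / 0.86
S = 0.4814


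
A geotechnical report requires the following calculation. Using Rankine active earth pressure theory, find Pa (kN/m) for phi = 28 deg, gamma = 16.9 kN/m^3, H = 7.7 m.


Result: 180.88 kN/m

Derivation:
Compute active earth pressure coefficient:
Ka = tan^2(45 - phi/2) = tan^2(31.0) = 0.361033
Compute active force:
Pa = 0.5 * Ka * gamma * H^2
Pa = 0.5 * 0.361033 * 16.9 * 7.7^2
Pa = 180.88 kN/m


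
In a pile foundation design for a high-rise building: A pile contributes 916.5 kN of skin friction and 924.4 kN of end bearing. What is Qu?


Using Qu = Qf + Qb
Qu = 916.5 + 924.4
Qu = 1840.9 kN


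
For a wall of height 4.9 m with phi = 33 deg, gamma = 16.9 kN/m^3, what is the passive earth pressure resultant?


Result: 688.21 kN/m

Derivation:
Compute passive earth pressure coefficient:
Kp = tan^2(45 + phi/2) = tan^2(61.5) = 3.39212
Compute passive force:
Pp = 0.5 * Kp * gamma * H^2
Pp = 0.5 * 3.39212 * 16.9 * 4.9^2
Pp = 688.21 kN/m


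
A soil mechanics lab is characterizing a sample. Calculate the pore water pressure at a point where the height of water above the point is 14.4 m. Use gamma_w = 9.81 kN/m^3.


Using u = gamma_w * h_w
u = 9.81 * 14.4
u = 141.26 kPa


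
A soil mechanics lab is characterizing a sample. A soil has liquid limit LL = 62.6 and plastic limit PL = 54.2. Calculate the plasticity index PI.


Result: 8.4

Derivation:
Using PI = LL - PL
PI = 62.6 - 54.2
PI = 8.4


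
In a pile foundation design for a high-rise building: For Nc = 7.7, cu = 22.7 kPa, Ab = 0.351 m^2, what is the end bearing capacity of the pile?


Result: 61.35 kN

Derivation:
Using Qb = Nc * cu * Ab
Qb = 7.7 * 22.7 * 0.351
Qb = 61.35 kN


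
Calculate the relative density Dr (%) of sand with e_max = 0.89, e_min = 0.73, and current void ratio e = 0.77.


Using Dr = (e_max - e) / (e_max - e_min) * 100
e_max - e = 0.89 - 0.77 = 0.12
e_max - e_min = 0.89 - 0.73 = 0.16
Dr = 0.12 / 0.16 * 100
Dr = 75.0 %


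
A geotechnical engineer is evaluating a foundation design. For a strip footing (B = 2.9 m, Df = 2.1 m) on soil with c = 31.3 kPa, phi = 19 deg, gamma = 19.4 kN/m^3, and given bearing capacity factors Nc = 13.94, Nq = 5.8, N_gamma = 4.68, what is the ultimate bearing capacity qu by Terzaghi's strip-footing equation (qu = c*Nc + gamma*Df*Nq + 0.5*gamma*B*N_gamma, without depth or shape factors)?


Compute qu = c*Nc + gamma*Df*Nq + 0.5*gamma*B*N_gamma
Term 1: 31.3 * 13.94 = 436.322
Term 2: 19.4 * 2.1 * 5.8 = 236.292
Term 3: 0.5 * 19.4 * 2.9 * 4.68 = 131.6484
qu = 436.322 + 236.292 + 131.6484
qu = 804.26 kPa


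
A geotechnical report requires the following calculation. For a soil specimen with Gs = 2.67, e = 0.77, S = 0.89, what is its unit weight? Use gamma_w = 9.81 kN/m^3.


Using gamma = gamma_w * (Gs + S*e) / (1 + e)
Numerator: Gs + S*e = 2.67 + 0.89*0.77 = 3.3553
Denominator: 1 + e = 1 + 0.77 = 1.77
gamma = 9.81 * 3.3553 / 1.77
gamma = 18.596 kN/m^3


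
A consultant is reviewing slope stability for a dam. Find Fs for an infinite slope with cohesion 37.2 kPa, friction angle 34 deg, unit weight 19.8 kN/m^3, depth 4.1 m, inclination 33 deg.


Result: 2.042

Derivation:
Using Fs = c / (gamma*H*sin(beta)*cos(beta)) + tan(phi)/tan(beta)
Cohesion contribution = 37.2 / (19.8*4.1*sin(33)*cos(33))
Cohesion contribution = 1.00321
Friction contribution = tan(34)/tan(33) = 1.03865
Fs = 1.00321 + 1.03865
Fs = 2.042


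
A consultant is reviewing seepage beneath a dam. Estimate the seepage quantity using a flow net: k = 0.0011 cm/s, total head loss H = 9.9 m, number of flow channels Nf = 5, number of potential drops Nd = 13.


Convert k to m/s for unit consistency with H:
k = 0.0011 cm/s = 0.0011 / 100 m/s = 1.1e-05 m/s
Using q = k * H * Nf / Nd
Nf / Nd = 5 / 13 = 0.3846
q = 1.1e-05 * 9.9 * 0.3846
q = 4.188e-05 m^3/s per m


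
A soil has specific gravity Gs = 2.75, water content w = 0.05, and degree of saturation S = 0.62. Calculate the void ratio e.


Using the relation e = Gs * w / S
e = 2.75 * 0.05 / 0.62
e = 0.2218


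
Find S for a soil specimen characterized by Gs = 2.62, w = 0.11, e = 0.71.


Result: 0.4059

Derivation:
Using S = Gs * w / e
S = 2.62 * 0.11 / 0.71
S = 0.4059


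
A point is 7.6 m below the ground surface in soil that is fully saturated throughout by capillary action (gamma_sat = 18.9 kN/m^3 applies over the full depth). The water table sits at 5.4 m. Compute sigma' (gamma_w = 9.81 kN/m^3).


Result: 122.06 kPa

Derivation:
Total stress = gamma_sat * depth
sigma = 18.9 * 7.6 = 143.64 kPa
Pore water pressure u = gamma_w * (depth - d_wt)
u = 9.81 * (7.6 - 5.4) = 21.582 kPa
Effective stress = sigma - u
sigma' = 143.64 - 21.582 = 122.06 kPa


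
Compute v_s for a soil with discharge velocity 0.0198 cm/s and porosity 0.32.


Using v_s = v_d / n
v_s = 0.0198 / 0.32
v_s = 0.06188 cm/s


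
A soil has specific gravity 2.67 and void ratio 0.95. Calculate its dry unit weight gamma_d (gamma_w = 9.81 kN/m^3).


Result: 13.432 kN/m^3

Derivation:
Using gamma_d = Gs * gamma_w / (1 + e)
gamma_d = 2.67 * 9.81 / (1 + 0.95)
gamma_d = 2.67 * 9.81 / 1.95
gamma_d = 13.432 kN/m^3


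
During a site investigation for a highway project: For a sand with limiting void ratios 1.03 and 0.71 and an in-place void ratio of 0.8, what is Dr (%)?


Using Dr = (e_max - e) / (e_max - e_min) * 100
e_max - e = 1.03 - 0.8 = 0.23
e_max - e_min = 1.03 - 0.71 = 0.32
Dr = 0.23 / 0.32 * 100
Dr = 71.87 %


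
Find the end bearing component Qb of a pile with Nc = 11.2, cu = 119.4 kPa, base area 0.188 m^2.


Using Qb = Nc * cu * Ab
Qb = 11.2 * 119.4 * 0.188
Qb = 251.41 kN


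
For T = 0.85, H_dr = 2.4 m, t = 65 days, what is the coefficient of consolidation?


Using cv = T * H_dr^2 / t
H_dr^2 = 2.4^2 = 5.76
cv = 0.85 * 5.76 / 65
cv = 0.07532 m^2/day


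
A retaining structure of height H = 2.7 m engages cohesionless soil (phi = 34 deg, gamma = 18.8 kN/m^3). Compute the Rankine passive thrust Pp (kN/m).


Result: 242.39 kN/m

Derivation:
Compute passive earth pressure coefficient:
Kp = tan^2(45 + phi/2) = tan^2(62.0) = 3.537132
Compute passive force:
Pp = 0.5 * Kp * gamma * H^2
Pp = 0.5 * 3.537132 * 18.8 * 2.7^2
Pp = 242.39 kN/m


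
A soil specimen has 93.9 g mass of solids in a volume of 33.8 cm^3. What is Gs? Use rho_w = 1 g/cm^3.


Result: 2.778

Derivation:
Using Gs = m_s / (V_s * rho_w)
Since rho_w = 1 g/cm^3:
Gs = 93.9 / 33.8
Gs = 2.778


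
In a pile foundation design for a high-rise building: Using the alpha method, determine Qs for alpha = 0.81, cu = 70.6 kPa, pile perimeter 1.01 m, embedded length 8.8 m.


Using Qs = alpha * cu * perimeter * L
Qs = 0.81 * 70.6 * 1.01 * 8.8
Qs = 508.27 kN


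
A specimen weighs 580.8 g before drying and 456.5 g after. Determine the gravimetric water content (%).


Using w = (m_wet - m_dry) / m_dry * 100
m_wet - m_dry = 580.8 - 456.5 = 124.3 g
w = 124.3 / 456.5 * 100
w = 27.23 %


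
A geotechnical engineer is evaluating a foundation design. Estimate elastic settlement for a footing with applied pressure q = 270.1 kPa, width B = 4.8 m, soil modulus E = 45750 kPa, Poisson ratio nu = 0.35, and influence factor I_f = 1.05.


Using Se = q * B * (1 - nu^2) * I_f / E
1 - nu^2 = 1 - 0.35^2 = 0.8775
Se = 270.1 * 4.8 * 0.8775 * 1.05 / 45750
Se = 0.026110 m
Convert to mm: Se = 0.026110 * 1000 = 26.11 mm


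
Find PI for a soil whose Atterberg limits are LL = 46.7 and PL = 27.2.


Using PI = LL - PL
PI = 46.7 - 27.2
PI = 19.5


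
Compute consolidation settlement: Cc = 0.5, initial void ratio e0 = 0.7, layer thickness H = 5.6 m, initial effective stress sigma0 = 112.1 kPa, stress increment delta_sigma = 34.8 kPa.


Result: 0.1934 m

Derivation:
Using Sc = Cc * H / (1 + e0) * log10((sigma0 + delta_sigma) / sigma0)
Stress ratio = (112.1 + 34.8) / 112.1 = 1.31044
log10(1.31044) = 0.117416
Cc * H / (1 + e0) = 0.5 * 5.6 / (1 + 0.7) = 1.64706
Sc = 1.64706 * 0.117416
Sc = 0.1934 m


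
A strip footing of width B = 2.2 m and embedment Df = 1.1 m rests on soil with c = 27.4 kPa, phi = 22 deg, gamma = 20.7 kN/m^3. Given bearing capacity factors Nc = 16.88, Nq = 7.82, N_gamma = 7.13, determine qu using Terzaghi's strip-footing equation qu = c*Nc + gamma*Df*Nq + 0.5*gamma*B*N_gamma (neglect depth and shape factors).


Compute qu = c*Nc + gamma*Df*Nq + 0.5*gamma*B*N_gamma
Term 1: 27.4 * 16.88 = 462.512
Term 2: 20.7 * 1.1 * 7.82 = 178.0614
Term 3: 0.5 * 20.7 * 2.2 * 7.13 = 162.3501
qu = 462.512 + 178.0614 + 162.3501
qu = 802.92 kPa


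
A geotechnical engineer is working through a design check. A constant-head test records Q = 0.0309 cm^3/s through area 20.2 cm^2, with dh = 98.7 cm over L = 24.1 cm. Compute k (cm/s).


Compute hydraulic gradient:
i = dh / L = 98.7 / 24.1 = 4.09544
Then apply Darcy's law:
k = Q / (A * i)
k = 0.0309 / (20.2 * 4.09544)
k = 0.0309 / 82.7278
k = 0.000374 cm/s


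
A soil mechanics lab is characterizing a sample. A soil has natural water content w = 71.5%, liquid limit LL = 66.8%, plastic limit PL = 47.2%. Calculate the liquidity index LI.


Result: 1.24

Derivation:
First compute the plasticity index:
PI = LL - PL = 66.8 - 47.2 = 19.6
Then compute the liquidity index:
LI = (w - PL) / PI
LI = (71.5 - 47.2) / 19.6
LI = 1.24


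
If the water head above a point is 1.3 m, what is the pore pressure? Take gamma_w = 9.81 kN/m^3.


Using u = gamma_w * h_w
u = 9.81 * 1.3
u = 12.75 kPa


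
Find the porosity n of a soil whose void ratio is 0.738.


Using the relation n = e / (1 + e)
n = 0.738 / (1 + 0.738)
n = 0.738 / 1.738
n = 0.4246


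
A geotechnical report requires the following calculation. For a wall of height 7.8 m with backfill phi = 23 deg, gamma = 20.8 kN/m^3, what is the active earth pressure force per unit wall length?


Compute active earth pressure coefficient:
Ka = tan^2(45 - phi/2) = tan^2(33.5) = 0.438092
Compute active force:
Pa = 0.5 * Ka * gamma * H^2
Pa = 0.5 * 0.438092 * 20.8 * 7.8^2
Pa = 277.2 kN/m


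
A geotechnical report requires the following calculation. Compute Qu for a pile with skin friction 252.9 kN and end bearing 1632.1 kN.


Using Qu = Qf + Qb
Qu = 252.9 + 1632.1
Qu = 1885.0 kN


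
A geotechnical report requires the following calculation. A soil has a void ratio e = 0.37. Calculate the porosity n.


Using the relation n = e / (1 + e)
n = 0.37 / (1 + 0.37)
n = 0.37 / 1.37
n = 0.2701


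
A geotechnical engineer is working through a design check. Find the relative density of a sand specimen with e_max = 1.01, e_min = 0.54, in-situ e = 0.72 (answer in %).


Using Dr = (e_max - e) / (e_max - e_min) * 100
e_max - e = 1.01 - 0.72 = 0.29
e_max - e_min = 1.01 - 0.54 = 0.47
Dr = 0.29 / 0.47 * 100
Dr = 61.7 %


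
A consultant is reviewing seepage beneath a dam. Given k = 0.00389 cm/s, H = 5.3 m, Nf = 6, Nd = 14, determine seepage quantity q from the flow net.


Result: 8.836e-05 m^3/s per m

Derivation:
Convert k to m/s for unit consistency with H:
k = 0.00389 cm/s = 0.00389 / 100 m/s = 3.89e-05 m/s
Using q = k * H * Nf / Nd
Nf / Nd = 6 / 14 = 0.4286
q = 3.89e-05 * 5.3 * 0.4286
q = 8.836e-05 m^3/s per m


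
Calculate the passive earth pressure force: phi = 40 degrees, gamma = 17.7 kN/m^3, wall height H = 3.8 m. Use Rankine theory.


Result: 587.71 kN/m

Derivation:
Compute passive earth pressure coefficient:
Kp = tan^2(45 + phi/2) = tan^2(65.0) = 4.59891
Compute passive force:
Pp = 0.5 * Kp * gamma * H^2
Pp = 0.5 * 4.59891 * 17.7 * 3.8^2
Pp = 587.71 kN/m


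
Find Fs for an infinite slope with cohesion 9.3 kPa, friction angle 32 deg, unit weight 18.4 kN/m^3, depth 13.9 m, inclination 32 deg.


Using Fs = c / (gamma*H*sin(beta)*cos(beta)) + tan(phi)/tan(beta)
Cohesion contribution = 9.3 / (18.4*13.9*sin(32)*cos(32))
Cohesion contribution = 0.0809133
Friction contribution = tan(32)/tan(32) = 1
Fs = 0.0809133 + 1
Fs = 1.081


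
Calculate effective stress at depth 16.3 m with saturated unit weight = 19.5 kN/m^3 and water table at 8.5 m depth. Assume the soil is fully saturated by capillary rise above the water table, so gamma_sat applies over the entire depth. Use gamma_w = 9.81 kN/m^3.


Result: 241.33 kPa

Derivation:
Total stress = gamma_sat * depth
sigma = 19.5 * 16.3 = 317.85 kPa
Pore water pressure u = gamma_w * (depth - d_wt)
u = 9.81 * (16.3 - 8.5) = 76.518 kPa
Effective stress = sigma - u
sigma' = 317.85 - 76.518 = 241.33 kPa


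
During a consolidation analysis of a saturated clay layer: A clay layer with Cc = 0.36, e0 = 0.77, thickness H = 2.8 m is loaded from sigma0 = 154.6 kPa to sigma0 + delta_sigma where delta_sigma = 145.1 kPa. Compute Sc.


Using Sc = Cc * H / (1 + e0) * log10((sigma0 + delta_sigma) / sigma0)
Stress ratio = (154.6 + 145.1) / 154.6 = 1.93855
log10(1.93855) = 0.287477
Cc * H / (1 + e0) = 0.36 * 2.8 / (1 + 0.77) = 0.569492
Sc = 0.569492 * 0.287477
Sc = 0.1637 m


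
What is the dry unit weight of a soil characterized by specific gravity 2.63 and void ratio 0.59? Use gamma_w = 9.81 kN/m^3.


Using gamma_d = Gs * gamma_w / (1 + e)
gamma_d = 2.63 * 9.81 / (1 + 0.59)
gamma_d = 2.63 * 9.81 / 1.59
gamma_d = 16.227 kN/m^3


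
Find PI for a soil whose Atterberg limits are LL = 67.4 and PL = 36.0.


Result: 31.4

Derivation:
Using PI = LL - PL
PI = 67.4 - 36.0
PI = 31.4


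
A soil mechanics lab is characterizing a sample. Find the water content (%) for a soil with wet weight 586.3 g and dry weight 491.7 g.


Using w = (m_wet - m_dry) / m_dry * 100
m_wet - m_dry = 586.3 - 491.7 = 94.6 g
w = 94.6 / 491.7 * 100
w = 19.24 %


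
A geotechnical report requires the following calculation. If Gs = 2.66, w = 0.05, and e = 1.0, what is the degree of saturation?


Result: 0.133

Derivation:
Using S = Gs * w / e
S = 2.66 * 0.05 / 1.0
S = 0.133


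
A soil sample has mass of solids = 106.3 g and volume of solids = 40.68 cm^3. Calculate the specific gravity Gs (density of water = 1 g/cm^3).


Using Gs = m_s / (V_s * rho_w)
Since rho_w = 1 g/cm^3:
Gs = 106.3 / 40.68
Gs = 2.613


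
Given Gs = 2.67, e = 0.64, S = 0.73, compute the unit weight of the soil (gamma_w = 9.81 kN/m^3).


Using gamma = gamma_w * (Gs + S*e) / (1 + e)
Numerator: Gs + S*e = 2.67 + 0.73*0.64 = 3.1372
Denominator: 1 + e = 1 + 0.64 = 1.64
gamma = 9.81 * 3.1372 / 1.64
gamma = 18.766 kN/m^3


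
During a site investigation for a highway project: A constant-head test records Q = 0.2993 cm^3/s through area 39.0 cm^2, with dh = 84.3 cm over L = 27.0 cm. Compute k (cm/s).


Result: 0.002458 cm/s

Derivation:
Compute hydraulic gradient:
i = dh / L = 84.3 / 27.0 = 3.12222
Then apply Darcy's law:
k = Q / (A * i)
k = 0.2993 / (39.0 * 3.12222)
k = 0.2993 / 121.767
k = 0.002458 cm/s


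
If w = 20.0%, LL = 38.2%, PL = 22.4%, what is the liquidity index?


First compute the plasticity index:
PI = LL - PL = 38.2 - 22.4 = 15.8
Then compute the liquidity index:
LI = (w - PL) / PI
LI = (20.0 - 22.4) / 15.8
LI = -0.152


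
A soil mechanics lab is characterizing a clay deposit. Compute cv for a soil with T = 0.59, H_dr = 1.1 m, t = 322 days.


Using cv = T * H_dr^2 / t
H_dr^2 = 1.1^2 = 1.21
cv = 0.59 * 1.21 / 322
cv = 0.00222 m^2/day


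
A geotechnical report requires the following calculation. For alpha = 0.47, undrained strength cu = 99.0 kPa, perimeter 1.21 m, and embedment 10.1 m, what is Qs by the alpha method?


Result: 568.64 kN

Derivation:
Using Qs = alpha * cu * perimeter * L
Qs = 0.47 * 99.0 * 1.21 * 10.1
Qs = 568.64 kN


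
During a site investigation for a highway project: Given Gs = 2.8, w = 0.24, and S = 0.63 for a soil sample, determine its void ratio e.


Using the relation e = Gs * w / S
e = 2.8 * 0.24 / 0.63
e = 1.0667


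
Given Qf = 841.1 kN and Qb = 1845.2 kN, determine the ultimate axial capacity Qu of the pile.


Using Qu = Qf + Qb
Qu = 841.1 + 1845.2
Qu = 2686.3 kN


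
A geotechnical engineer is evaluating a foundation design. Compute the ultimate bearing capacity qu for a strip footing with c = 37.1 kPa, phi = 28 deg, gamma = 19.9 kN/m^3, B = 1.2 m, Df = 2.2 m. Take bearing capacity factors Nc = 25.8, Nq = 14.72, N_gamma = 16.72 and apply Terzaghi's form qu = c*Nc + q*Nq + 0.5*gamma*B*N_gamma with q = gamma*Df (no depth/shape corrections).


Compute qu = c*Nc + gamma*Df*Nq + 0.5*gamma*B*N_gamma
Term 1: 37.1 * 25.8 = 957.18
Term 2: 19.9 * 2.2 * 14.72 = 644.4416
Term 3: 0.5 * 19.9 * 1.2 * 16.72 = 199.6368
qu = 957.18 + 644.4416 + 199.6368
qu = 1801.26 kPa


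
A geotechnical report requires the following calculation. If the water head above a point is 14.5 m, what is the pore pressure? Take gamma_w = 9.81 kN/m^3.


Using u = gamma_w * h_w
u = 9.81 * 14.5
u = 142.25 kPa


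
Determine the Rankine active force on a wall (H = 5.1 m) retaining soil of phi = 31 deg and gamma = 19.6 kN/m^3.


Result: 81.59 kN/m

Derivation:
Compute active earth pressure coefficient:
Ka = tan^2(45 - phi/2) = tan^2(29.5) = 0.320099
Compute active force:
Pa = 0.5 * Ka * gamma * H^2
Pa = 0.5 * 0.320099 * 19.6 * 5.1^2
Pa = 81.59 kN/m


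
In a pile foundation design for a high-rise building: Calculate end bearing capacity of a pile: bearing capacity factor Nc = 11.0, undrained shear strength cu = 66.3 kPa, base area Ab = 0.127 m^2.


Using Qb = Nc * cu * Ab
Qb = 11.0 * 66.3 * 0.127
Qb = 92.62 kN


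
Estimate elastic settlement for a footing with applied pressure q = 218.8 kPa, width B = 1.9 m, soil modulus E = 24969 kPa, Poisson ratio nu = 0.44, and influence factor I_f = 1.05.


Result: 14.097 mm

Derivation:
Using Se = q * B * (1 - nu^2) * I_f / E
1 - nu^2 = 1 - 0.44^2 = 0.8064
Se = 218.8 * 1.9 * 0.8064 * 1.05 / 24969
Se = 0.014097 m
Convert to mm: Se = 0.014097 * 1000 = 14.097 mm


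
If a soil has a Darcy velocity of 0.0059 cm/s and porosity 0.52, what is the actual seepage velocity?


Using v_s = v_d / n
v_s = 0.0059 / 0.52
v_s = 0.01135 cm/s


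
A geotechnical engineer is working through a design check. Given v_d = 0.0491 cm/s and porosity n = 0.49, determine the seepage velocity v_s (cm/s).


Using v_s = v_d / n
v_s = 0.0491 / 0.49
v_s = 0.1002 cm/s


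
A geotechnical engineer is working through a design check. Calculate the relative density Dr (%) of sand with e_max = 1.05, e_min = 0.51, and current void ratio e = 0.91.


Result: 25.93 %

Derivation:
Using Dr = (e_max - e) / (e_max - e_min) * 100
e_max - e = 1.05 - 0.91 = 0.14
e_max - e_min = 1.05 - 0.51 = 0.54
Dr = 0.14 / 0.54 * 100
Dr = 25.93 %


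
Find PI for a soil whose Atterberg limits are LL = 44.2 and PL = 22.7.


Using PI = LL - PL
PI = 44.2 - 22.7
PI = 21.5


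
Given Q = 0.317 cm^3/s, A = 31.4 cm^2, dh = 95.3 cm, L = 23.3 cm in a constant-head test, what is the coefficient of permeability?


Compute hydraulic gradient:
i = dh / L = 95.3 / 23.3 = 4.09013
Then apply Darcy's law:
k = Q / (A * i)
k = 0.317 / (31.4 * 4.09013)
k = 0.317 / 128.43
k = 0.002468 cm/s


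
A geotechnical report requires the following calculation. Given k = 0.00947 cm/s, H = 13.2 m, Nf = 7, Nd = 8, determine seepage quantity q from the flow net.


Convert k to m/s for unit consistency with H:
k = 0.00947 cm/s = 0.00947 / 100 m/s = 9.47e-05 m/s
Using q = k * H * Nf / Nd
Nf / Nd = 7 / 8 = 0.875
q = 9.47e-05 * 13.2 * 0.875
q = 0.001094 m^3/s per m


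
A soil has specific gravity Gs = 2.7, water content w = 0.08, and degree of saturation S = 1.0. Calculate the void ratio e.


Using the relation e = Gs * w / S
e = 2.7 * 0.08 / 1.0
e = 0.216


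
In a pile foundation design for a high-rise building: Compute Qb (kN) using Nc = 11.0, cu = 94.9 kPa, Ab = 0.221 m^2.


Using Qb = Nc * cu * Ab
Qb = 11.0 * 94.9 * 0.221
Qb = 230.7 kN


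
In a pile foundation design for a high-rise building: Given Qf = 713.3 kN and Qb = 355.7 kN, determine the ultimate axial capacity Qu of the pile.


Using Qu = Qf + Qb
Qu = 713.3 + 355.7
Qu = 1069.0 kN


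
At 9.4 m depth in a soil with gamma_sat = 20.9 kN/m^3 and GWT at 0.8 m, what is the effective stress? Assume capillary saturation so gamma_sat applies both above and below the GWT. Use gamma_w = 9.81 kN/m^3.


Total stress = gamma_sat * depth
sigma = 20.9 * 9.4 = 196.46 kPa
Pore water pressure u = gamma_w * (depth - d_wt)
u = 9.81 * (9.4 - 0.8) = 84.366 kPa
Effective stress = sigma - u
sigma' = 196.46 - 84.366 = 112.09 kPa


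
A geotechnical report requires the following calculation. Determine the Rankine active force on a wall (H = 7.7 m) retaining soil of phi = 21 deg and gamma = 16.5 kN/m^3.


Compute active earth pressure coefficient:
Ka = tan^2(45 - phi/2) = tan^2(34.5) = 0.472355
Compute active force:
Pa = 0.5 * Ka * gamma * H^2
Pa = 0.5 * 0.472355 * 16.5 * 7.7^2
Pa = 231.05 kN/m


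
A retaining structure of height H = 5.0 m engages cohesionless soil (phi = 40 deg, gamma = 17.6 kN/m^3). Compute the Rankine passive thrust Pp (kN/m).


Result: 1011.76 kN/m

Derivation:
Compute passive earth pressure coefficient:
Kp = tan^2(45 + phi/2) = tan^2(65.0) = 4.59891
Compute passive force:
Pp = 0.5 * Kp * gamma * H^2
Pp = 0.5 * 4.59891 * 17.6 * 5.0^2
Pp = 1011.76 kN/m


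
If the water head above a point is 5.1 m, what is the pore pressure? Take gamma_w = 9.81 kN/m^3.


Using u = gamma_w * h_w
u = 9.81 * 5.1
u = 50.03 kPa


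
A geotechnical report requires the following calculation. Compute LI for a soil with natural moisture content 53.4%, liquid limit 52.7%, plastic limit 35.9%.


First compute the plasticity index:
PI = LL - PL = 52.7 - 35.9 = 16.8
Then compute the liquidity index:
LI = (w - PL) / PI
LI = (53.4 - 35.9) / 16.8
LI = 1.042


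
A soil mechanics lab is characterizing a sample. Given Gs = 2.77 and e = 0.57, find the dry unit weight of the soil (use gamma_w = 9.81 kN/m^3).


Using gamma_d = Gs * gamma_w / (1 + e)
gamma_d = 2.77 * 9.81 / (1 + 0.57)
gamma_d = 2.77 * 9.81 / 1.57
gamma_d = 17.308 kN/m^3


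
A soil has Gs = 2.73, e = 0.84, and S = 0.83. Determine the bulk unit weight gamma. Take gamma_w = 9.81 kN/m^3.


Using gamma = gamma_w * (Gs + S*e) / (1 + e)
Numerator: Gs + S*e = 2.73 + 0.83*0.84 = 3.4272
Denominator: 1 + e = 1 + 0.84 = 1.84
gamma = 9.81 * 3.4272 / 1.84
gamma = 18.272 kN/m^3


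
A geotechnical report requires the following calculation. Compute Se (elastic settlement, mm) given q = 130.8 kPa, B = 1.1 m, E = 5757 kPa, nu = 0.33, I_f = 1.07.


Result: 23.829 mm

Derivation:
Using Se = q * B * (1 - nu^2) * I_f / E
1 - nu^2 = 1 - 0.33^2 = 0.8911
Se = 130.8 * 1.1 * 0.8911 * 1.07 / 5757
Se = 0.023829 m
Convert to mm: Se = 0.023829 * 1000 = 23.829 mm


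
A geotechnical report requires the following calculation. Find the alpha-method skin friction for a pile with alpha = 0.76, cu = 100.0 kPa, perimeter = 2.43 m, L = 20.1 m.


Result: 3712.07 kN

Derivation:
Using Qs = alpha * cu * perimeter * L
Qs = 0.76 * 100.0 * 2.43 * 20.1
Qs = 3712.07 kN


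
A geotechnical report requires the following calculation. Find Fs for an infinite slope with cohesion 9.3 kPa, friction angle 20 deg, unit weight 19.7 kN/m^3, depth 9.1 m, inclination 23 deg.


Using Fs = c / (gamma*H*sin(beta)*cos(beta)) + tan(phi)/tan(beta)
Cohesion contribution = 9.3 / (19.7*9.1*sin(23)*cos(23))
Cohesion contribution = 0.144235
Friction contribution = tan(20)/tan(23) = 0.85746
Fs = 0.144235 + 0.85746
Fs = 1.002


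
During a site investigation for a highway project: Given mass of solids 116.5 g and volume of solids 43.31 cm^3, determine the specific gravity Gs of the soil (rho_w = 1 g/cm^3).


Result: 2.69

Derivation:
Using Gs = m_s / (V_s * rho_w)
Since rho_w = 1 g/cm^3:
Gs = 116.5 / 43.31
Gs = 2.69


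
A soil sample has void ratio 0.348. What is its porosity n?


Using the relation n = e / (1 + e)
n = 0.348 / (1 + 0.348)
n = 0.348 / 1.348
n = 0.2582


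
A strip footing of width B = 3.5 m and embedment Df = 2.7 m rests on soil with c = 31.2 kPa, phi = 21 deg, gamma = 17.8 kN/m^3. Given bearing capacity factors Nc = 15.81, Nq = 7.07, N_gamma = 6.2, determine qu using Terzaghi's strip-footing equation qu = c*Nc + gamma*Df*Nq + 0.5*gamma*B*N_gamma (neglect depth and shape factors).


Compute qu = c*Nc + gamma*Df*Nq + 0.5*gamma*B*N_gamma
Term 1: 31.2 * 15.81 = 493.272
Term 2: 17.8 * 2.7 * 7.07 = 339.7842
Term 3: 0.5 * 17.8 * 3.5 * 6.2 = 193.13
qu = 493.272 + 339.7842 + 193.13
qu = 1026.19 kPa


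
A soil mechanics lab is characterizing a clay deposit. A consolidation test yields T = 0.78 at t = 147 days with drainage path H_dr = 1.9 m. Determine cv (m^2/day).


Using cv = T * H_dr^2 / t
H_dr^2 = 1.9^2 = 3.61
cv = 0.78 * 3.61 / 147
cv = 0.01916 m^2/day


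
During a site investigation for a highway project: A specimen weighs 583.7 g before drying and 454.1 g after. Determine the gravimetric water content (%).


Using w = (m_wet - m_dry) / m_dry * 100
m_wet - m_dry = 583.7 - 454.1 = 129.6 g
w = 129.6 / 454.1 * 100
w = 28.54 %


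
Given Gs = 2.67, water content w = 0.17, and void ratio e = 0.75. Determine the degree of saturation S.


Using S = Gs * w / e
S = 2.67 * 0.17 / 0.75
S = 0.6052


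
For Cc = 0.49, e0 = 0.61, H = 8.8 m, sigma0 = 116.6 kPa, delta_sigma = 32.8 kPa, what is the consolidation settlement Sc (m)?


Result: 0.2883 m

Derivation:
Using Sc = Cc * H / (1 + e0) * log10((sigma0 + delta_sigma) / sigma0)
Stress ratio = (116.6 + 32.8) / 116.6 = 1.2813
log10(1.2813) = 0.107652
Cc * H / (1 + e0) = 0.49 * 8.8 / (1 + 0.61) = 2.67826
Sc = 2.67826 * 0.107652
Sc = 0.2883 m


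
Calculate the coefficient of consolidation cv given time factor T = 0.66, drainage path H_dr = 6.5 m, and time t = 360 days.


Result: 0.07746 m^2/day

Derivation:
Using cv = T * H_dr^2 / t
H_dr^2 = 6.5^2 = 42.25
cv = 0.66 * 42.25 / 360
cv = 0.07746 m^2/day


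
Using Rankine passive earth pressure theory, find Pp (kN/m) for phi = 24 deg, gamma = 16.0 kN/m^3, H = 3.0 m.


Result: 170.73 kN/m

Derivation:
Compute passive earth pressure coefficient:
Kp = tan^2(45 + phi/2) = tan^2(57.0) = 2.371184
Compute passive force:
Pp = 0.5 * Kp * gamma * H^2
Pp = 0.5 * 2.371184 * 16.0 * 3.0^2
Pp = 170.73 kN/m


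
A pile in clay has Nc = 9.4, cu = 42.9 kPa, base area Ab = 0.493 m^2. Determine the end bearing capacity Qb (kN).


Using Qb = Nc * cu * Ab
Qb = 9.4 * 42.9 * 0.493
Qb = 198.81 kN


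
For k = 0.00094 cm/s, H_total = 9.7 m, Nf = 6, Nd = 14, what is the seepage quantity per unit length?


Result: 3.908e-05 m^3/s per m

Derivation:
Convert k to m/s for unit consistency with H:
k = 0.00094 cm/s = 0.00094 / 100 m/s = 9.4e-06 m/s
Using q = k * H * Nf / Nd
Nf / Nd = 6 / 14 = 0.4286
q = 9.4e-06 * 9.7 * 0.4286
q = 3.908e-05 m^3/s per m


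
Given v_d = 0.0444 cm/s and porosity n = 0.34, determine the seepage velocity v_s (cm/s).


Result: 0.13059 cm/s

Derivation:
Using v_s = v_d / n
v_s = 0.0444 / 0.34
v_s = 0.13059 cm/s


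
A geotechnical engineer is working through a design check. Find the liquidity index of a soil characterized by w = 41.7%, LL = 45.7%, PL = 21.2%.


Result: 0.837

Derivation:
First compute the plasticity index:
PI = LL - PL = 45.7 - 21.2 = 24.5
Then compute the liquidity index:
LI = (w - PL) / PI
LI = (41.7 - 21.2) / 24.5
LI = 0.837


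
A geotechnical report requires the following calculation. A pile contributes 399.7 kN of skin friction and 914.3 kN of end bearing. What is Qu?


Result: 1314.0 kN

Derivation:
Using Qu = Qf + Qb
Qu = 399.7 + 914.3
Qu = 1314.0 kN


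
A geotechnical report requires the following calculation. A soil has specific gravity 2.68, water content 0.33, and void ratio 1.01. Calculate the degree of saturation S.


Using S = Gs * w / e
S = 2.68 * 0.33 / 1.01
S = 0.8756


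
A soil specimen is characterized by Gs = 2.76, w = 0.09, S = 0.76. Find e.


Result: 0.3268

Derivation:
Using the relation e = Gs * w / S
e = 2.76 * 0.09 / 0.76
e = 0.3268


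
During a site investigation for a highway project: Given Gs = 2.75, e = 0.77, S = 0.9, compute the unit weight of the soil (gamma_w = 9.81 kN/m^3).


Using gamma = gamma_w * (Gs + S*e) / (1 + e)
Numerator: Gs + S*e = 2.75 + 0.9*0.77 = 3.443
Denominator: 1 + e = 1 + 0.77 = 1.77
gamma = 9.81 * 3.443 / 1.77
gamma = 19.082 kN/m^3


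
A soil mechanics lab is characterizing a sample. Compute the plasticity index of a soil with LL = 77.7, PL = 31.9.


Using PI = LL - PL
PI = 77.7 - 31.9
PI = 45.8


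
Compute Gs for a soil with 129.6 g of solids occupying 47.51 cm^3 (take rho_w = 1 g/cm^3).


Using Gs = m_s / (V_s * rho_w)
Since rho_w = 1 g/cm^3:
Gs = 129.6 / 47.51
Gs = 2.728


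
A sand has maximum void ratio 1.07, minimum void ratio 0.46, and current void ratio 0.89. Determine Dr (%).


Using Dr = (e_max - e) / (e_max - e_min) * 100
e_max - e = 1.07 - 0.89 = 0.18
e_max - e_min = 1.07 - 0.46 = 0.61
Dr = 0.18 / 0.61 * 100
Dr = 29.51 %


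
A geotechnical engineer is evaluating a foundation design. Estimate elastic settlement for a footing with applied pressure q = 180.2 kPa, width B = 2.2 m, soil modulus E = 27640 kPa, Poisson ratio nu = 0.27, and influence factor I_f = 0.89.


Using Se = q * B * (1 - nu^2) * I_f / E
1 - nu^2 = 1 - 0.27^2 = 0.9271
Se = 180.2 * 2.2 * 0.9271 * 0.89 / 27640
Se = 0.011835 m
Convert to mm: Se = 0.011835 * 1000 = 11.835 mm


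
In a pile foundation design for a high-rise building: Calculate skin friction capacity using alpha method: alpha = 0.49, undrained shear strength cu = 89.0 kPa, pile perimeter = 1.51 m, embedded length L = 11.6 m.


Result: 763.87 kN

Derivation:
Using Qs = alpha * cu * perimeter * L
Qs = 0.49 * 89.0 * 1.51 * 11.6
Qs = 763.87 kN
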